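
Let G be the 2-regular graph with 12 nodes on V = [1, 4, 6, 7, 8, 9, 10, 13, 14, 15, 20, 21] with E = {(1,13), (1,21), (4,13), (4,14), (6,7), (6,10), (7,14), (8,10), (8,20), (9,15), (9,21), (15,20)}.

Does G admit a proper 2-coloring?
A valid 2-coloring: color 1: [1, 4, 7, 9, 10, 20]; color 2: [6, 8, 13, 14, 15, 21].
(χ(G) = 2 ≤ 2.)

Yes, G is 2-colorable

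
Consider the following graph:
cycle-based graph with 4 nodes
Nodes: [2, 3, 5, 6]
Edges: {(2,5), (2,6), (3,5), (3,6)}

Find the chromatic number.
Clique number ω(G) = 2 (lower bound: χ ≥ ω).
The graph is bipartite (no odd cycle), so 2 colors suffice: χ(G) = 2.
A valid 2-coloring: color 1: [2, 3]; color 2: [5, 6].

χ(G) = 2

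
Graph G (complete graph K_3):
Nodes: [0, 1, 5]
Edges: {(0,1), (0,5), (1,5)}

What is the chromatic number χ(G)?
χ(G) = 3

Clique number ω(G) = 3 (lower bound: χ ≥ ω).
The clique on [0, 1, 5] has size 3, forcing χ ≥ 3, and the coloring below uses 3 colors, so χ(G) = 3.
A valid 3-coloring: color 1: [0]; color 2: [5]; color 3: [1].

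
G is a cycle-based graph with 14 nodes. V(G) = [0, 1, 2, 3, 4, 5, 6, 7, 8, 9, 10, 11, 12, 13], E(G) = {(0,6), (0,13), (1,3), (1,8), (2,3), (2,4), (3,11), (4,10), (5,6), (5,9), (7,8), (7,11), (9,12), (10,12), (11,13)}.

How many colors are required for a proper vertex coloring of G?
χ(G) = 3

Clique number ω(G) = 2 (lower bound: χ ≥ ω).
Odd cycle [11, 7, 8, 1, 3] needs 3 colors (χ ≥ 3).
The coloring below uses 3 colors, so χ(G) = 3.
A valid 3-coloring: color 1: [0, 3, 4, 5, 7, 12]; color 2: [1, 2, 6, 9, 10, 11]; color 3: [8, 13].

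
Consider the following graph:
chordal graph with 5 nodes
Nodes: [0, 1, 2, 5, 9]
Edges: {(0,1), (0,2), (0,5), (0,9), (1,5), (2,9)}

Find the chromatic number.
Clique number ω(G) = 3 (lower bound: χ ≥ ω).
The clique on [0, 1, 5] has size 3, forcing χ ≥ 3, and the coloring below uses 3 colors, so χ(G) = 3.
A valid 3-coloring: color 1: [0]; color 2: [5, 9]; color 3: [1, 2].

χ(G) = 3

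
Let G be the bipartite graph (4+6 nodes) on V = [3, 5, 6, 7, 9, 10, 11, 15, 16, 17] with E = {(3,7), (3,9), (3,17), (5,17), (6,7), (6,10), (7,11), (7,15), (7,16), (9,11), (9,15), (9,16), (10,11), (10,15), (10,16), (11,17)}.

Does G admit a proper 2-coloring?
Yes, G is 2-colorable

A valid 2-coloring: color 1: [7, 9, 10, 17]; color 2: [3, 5, 6, 11, 15, 16].
(χ(G) = 2 ≤ 2.)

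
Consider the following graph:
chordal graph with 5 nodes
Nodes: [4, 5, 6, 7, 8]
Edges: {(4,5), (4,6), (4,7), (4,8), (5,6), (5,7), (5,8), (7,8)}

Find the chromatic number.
Clique number ω(G) = 4 (lower bound: χ ≥ ω).
The clique on [4, 5, 7, 8] has size 4, forcing χ ≥ 4, and the coloring below uses 4 colors, so χ(G) = 4.
A valid 4-coloring: color 1: [4]; color 2: [5]; color 3: [6, 7]; color 4: [8].

χ(G) = 4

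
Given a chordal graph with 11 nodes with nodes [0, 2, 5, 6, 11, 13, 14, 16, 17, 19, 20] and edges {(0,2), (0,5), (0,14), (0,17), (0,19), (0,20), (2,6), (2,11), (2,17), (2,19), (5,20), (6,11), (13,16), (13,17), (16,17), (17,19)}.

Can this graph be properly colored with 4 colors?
A valid 4-coloring: color 1: [0, 11, 16]; color 2: [6, 14, 17, 20]; color 3: [2, 5, 13]; color 4: [19].
(χ(G) = 4 ≤ 4.)

Yes, G is 4-colorable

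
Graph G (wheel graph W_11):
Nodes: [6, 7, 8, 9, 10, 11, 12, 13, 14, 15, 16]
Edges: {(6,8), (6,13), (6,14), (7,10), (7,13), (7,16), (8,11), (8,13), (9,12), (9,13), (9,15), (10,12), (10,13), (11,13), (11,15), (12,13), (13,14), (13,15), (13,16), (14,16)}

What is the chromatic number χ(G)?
Clique number ω(G) = 3 (lower bound: χ ≥ ω).
The clique on [6, 8, 13] has size 3, forcing χ ≥ 3, and the coloring below uses 3 colors, so χ(G) = 3.
A valid 3-coloring: color 1: [13]; color 2: [7, 8, 12, 14, 15]; color 3: [6, 9, 10, 11, 16].

χ(G) = 3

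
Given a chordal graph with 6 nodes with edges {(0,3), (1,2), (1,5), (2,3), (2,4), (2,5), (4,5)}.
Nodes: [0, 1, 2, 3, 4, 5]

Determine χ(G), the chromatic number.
χ(G) = 3

Clique number ω(G) = 3 (lower bound: χ ≥ ω).
The clique on [1, 2, 5] has size 3, forcing χ ≥ 3, and the coloring below uses 3 colors, so χ(G) = 3.
A valid 3-coloring: color 1: [0, 2]; color 2: [3, 5]; color 3: [1, 4].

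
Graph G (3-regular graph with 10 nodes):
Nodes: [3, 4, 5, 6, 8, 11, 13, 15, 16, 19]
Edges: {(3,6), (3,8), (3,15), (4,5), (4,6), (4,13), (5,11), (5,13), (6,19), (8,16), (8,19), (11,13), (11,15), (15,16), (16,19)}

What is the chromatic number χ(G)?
Clique number ω(G) = 3 (lower bound: χ ≥ ω).
The clique on [4, 5, 13] has size 3, forcing χ ≥ 3, and the coloring below uses 3 colors, so χ(G) = 3.
A valid 3-coloring: color 1: [3, 4, 11, 16]; color 2: [13, 15, 19]; color 3: [5, 6, 8].

χ(G) = 3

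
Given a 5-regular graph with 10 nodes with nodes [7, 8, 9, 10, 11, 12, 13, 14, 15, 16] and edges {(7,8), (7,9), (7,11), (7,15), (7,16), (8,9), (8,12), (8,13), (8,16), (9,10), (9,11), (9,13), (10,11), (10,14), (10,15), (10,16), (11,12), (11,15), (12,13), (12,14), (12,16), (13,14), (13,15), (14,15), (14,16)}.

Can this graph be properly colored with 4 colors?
Yes, G is 4-colorable

A valid 4-coloring: color 1: [9, 15, 16]; color 2: [7, 10, 13]; color 3: [8, 11, 14]; color 4: [12].
(χ(G) = 4 ≤ 4.)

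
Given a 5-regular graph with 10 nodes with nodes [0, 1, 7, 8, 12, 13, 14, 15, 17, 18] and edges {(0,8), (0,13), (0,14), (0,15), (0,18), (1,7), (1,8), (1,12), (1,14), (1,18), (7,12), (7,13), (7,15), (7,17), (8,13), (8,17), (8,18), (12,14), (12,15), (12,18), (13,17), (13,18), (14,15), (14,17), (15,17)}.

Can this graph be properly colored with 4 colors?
Yes, G is 4-colorable

A valid 4-coloring: color 1: [0, 1, 17]; color 2: [8, 12]; color 3: [7, 14, 18]; color 4: [13, 15].
(χ(G) = 4 ≤ 4.)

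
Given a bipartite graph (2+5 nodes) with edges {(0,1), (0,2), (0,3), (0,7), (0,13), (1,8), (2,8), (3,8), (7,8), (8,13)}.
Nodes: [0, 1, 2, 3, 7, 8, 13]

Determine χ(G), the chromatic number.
χ(G) = 2

Clique number ω(G) = 2 (lower bound: χ ≥ ω).
The graph is bipartite (no odd cycle), so 2 colors suffice: χ(G) = 2.
A valid 2-coloring: color 1: [0, 8]; color 2: [1, 2, 3, 7, 13].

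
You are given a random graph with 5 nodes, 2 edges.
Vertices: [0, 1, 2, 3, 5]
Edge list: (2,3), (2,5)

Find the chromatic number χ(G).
χ(G) = 2

Clique number ω(G) = 2 (lower bound: χ ≥ ω).
The graph is bipartite (no odd cycle), so 2 colors suffice: χ(G) = 2.
A valid 2-coloring: color 1: [0, 1, 2]; color 2: [3, 5].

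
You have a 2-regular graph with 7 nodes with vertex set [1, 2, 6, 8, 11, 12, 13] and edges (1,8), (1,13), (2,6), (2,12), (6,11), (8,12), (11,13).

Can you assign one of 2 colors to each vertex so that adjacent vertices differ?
No, G is not 2-colorable

Odd cycle [2, 12, 8, 1, 13, 11, 6] needs 3 colors (χ ≥ 3).
Hence χ(G) ≥ 3 > 2, so no proper 2-coloring exists.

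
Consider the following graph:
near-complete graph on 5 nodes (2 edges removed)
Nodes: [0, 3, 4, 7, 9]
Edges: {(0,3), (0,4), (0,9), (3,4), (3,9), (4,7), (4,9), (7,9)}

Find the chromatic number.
Clique number ω(G) = 4 (lower bound: χ ≥ ω).
The clique on [0, 3, 4, 9] has size 4, forcing χ ≥ 4, and the coloring below uses 4 colors, so χ(G) = 4.
A valid 4-coloring: color 1: [9]; color 2: [4]; color 3: [3, 7]; color 4: [0].

χ(G) = 4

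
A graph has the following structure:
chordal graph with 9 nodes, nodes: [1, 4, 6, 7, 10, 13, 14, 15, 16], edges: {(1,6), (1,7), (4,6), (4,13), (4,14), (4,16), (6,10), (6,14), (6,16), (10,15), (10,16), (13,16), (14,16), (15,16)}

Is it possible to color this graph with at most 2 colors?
The clique on vertices [4, 6, 14, 16] has size 4 > 2, so it alone needs 4 colors.

No, G is not 2-colorable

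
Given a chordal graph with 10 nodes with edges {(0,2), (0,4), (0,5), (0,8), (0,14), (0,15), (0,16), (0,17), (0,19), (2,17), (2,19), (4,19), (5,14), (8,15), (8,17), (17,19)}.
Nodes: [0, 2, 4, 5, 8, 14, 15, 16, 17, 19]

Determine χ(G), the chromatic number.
χ(G) = 4

Clique number ω(G) = 4 (lower bound: χ ≥ ω).
The clique on [0, 2, 17, 19] has size 4, forcing χ ≥ 4, and the coloring below uses 4 colors, so χ(G) = 4.
A valid 4-coloring: color 1: [0]; color 2: [5, 8, 16, 19]; color 3: [4, 14, 15, 17]; color 4: [2].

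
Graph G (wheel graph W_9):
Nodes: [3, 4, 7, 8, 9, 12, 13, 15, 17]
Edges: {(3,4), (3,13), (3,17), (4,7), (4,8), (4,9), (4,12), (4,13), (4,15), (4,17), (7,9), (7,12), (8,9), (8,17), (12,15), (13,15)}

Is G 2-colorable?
No, G is not 2-colorable

The clique on vertices [3, 4, 17] has size 3 > 2, so it alone needs 3 colors.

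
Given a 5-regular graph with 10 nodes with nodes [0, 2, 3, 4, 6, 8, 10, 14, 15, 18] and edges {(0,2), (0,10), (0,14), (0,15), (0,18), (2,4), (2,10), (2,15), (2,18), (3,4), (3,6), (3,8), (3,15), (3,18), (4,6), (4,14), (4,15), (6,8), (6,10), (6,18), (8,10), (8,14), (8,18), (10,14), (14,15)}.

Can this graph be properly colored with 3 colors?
The clique on vertices [3, 6, 8, 18] has size 4 > 3, so it alone needs 4 colors.

No, G is not 3-colorable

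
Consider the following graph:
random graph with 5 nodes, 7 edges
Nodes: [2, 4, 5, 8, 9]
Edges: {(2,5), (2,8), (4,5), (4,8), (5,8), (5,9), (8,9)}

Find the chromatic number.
χ(G) = 3

Clique number ω(G) = 3 (lower bound: χ ≥ ω).
The clique on [5, 8, 9] has size 3, forcing χ ≥ 3, and the coloring below uses 3 colors, so χ(G) = 3.
A valid 3-coloring: color 1: [5]; color 2: [8]; color 3: [2, 4, 9].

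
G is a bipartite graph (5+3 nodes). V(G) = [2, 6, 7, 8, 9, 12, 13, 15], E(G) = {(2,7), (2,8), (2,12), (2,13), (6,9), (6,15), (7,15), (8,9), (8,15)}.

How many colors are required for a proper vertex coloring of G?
χ(G) = 2

Clique number ω(G) = 2 (lower bound: χ ≥ ω).
The graph is bipartite (no odd cycle), so 2 colors suffice: χ(G) = 2.
A valid 2-coloring: color 1: [2, 9, 15]; color 2: [6, 7, 8, 12, 13].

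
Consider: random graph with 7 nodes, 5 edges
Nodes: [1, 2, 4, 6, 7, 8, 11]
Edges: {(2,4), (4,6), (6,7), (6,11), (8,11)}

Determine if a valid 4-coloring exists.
A valid 4-coloring: color 1: [1, 2, 6, 8]; color 2: [4, 7, 11].
(χ(G) = 2 ≤ 4.)

Yes, G is 4-colorable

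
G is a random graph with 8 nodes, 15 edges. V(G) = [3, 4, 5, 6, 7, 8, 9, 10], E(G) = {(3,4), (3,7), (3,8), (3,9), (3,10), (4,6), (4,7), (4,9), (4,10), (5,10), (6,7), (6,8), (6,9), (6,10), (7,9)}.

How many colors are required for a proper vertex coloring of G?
Clique number ω(G) = 4 (lower bound: χ ≥ ω).
The clique on [3, 4, 7, 9] has size 4, forcing χ ≥ 4, and the coloring below uses 4 colors, so χ(G) = 4.
A valid 4-coloring: color 1: [3, 5, 6]; color 2: [4, 8]; color 3: [9, 10]; color 4: [7].

χ(G) = 4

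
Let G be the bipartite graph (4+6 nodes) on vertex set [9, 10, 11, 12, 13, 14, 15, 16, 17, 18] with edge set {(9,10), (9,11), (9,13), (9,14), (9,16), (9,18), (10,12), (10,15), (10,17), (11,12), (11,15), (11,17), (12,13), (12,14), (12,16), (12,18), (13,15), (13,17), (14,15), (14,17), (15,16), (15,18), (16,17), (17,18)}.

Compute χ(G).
χ(G) = 2

Clique number ω(G) = 2 (lower bound: χ ≥ ω).
The graph is bipartite (no odd cycle), so 2 colors suffice: χ(G) = 2.
A valid 2-coloring: color 1: [9, 12, 15, 17]; color 2: [10, 11, 13, 14, 16, 18].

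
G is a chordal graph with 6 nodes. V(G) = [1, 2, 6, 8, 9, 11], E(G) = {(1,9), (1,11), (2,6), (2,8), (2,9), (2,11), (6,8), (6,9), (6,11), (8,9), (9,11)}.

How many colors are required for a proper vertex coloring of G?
χ(G) = 4

Clique number ω(G) = 4 (lower bound: χ ≥ ω).
The clique on [2, 6, 8, 9] has size 4, forcing χ ≥ 4, and the coloring below uses 4 colors, so χ(G) = 4.
A valid 4-coloring: color 1: [9]; color 2: [1, 6]; color 3: [2]; color 4: [8, 11].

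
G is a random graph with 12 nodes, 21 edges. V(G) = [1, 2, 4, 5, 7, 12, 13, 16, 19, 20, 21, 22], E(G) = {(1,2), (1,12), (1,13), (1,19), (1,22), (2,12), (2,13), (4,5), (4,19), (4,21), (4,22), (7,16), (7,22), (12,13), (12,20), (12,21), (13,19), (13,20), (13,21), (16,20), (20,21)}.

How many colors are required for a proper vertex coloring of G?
Clique number ω(G) = 4 (lower bound: χ ≥ ω).
The clique on [1, 2, 12, 13] has size 4, forcing χ ≥ 4, and the coloring below uses 4 colors, so χ(G) = 4.
A valid 4-coloring: color 1: [4, 7, 13]; color 2: [1, 5, 20]; color 3: [12, 16, 19, 22]; color 4: [2, 21].

χ(G) = 4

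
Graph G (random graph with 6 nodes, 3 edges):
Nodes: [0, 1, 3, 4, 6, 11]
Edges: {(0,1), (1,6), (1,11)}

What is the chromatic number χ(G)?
χ(G) = 2

Clique number ω(G) = 2 (lower bound: χ ≥ ω).
The graph is bipartite (no odd cycle), so 2 colors suffice: χ(G) = 2.
A valid 2-coloring: color 1: [1, 3, 4]; color 2: [0, 6, 11].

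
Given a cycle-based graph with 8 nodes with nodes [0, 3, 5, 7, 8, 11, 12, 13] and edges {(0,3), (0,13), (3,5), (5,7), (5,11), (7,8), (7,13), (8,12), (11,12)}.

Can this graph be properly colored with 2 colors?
Odd cycle [0, 3, 5, 7, 13] needs 3 colors (χ ≥ 3).
Hence χ(G) ≥ 3 > 2, so no proper 2-coloring exists.

No, G is not 2-colorable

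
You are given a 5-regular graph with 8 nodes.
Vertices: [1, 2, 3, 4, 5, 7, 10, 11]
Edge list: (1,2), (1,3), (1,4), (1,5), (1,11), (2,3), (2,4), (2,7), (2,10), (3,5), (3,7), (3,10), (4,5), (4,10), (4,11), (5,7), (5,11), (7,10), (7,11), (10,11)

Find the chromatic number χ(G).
χ(G) = 4

Clique number ω(G) = 4 (lower bound: χ ≥ ω).
The clique on [1, 4, 5, 11] has size 4, forcing χ ≥ 4, and the coloring below uses 4 colors, so χ(G) = 4.
A valid 4-coloring: color 1: [1, 10]; color 2: [4, 7]; color 3: [3, 11]; color 4: [2, 5].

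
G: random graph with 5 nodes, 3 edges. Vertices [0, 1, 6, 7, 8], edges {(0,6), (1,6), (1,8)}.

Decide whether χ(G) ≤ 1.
Edge (0,6) forces its endpoints to differ, so 1 color is not enough.

No, G is not 1-colorable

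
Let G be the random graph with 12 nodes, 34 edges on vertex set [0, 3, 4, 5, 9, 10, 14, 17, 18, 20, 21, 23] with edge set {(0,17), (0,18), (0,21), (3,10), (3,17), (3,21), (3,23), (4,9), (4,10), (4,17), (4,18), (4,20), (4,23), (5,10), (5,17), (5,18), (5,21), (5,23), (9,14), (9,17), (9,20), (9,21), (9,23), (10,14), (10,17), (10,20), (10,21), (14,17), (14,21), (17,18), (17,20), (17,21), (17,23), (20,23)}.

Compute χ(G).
χ(G) = 5

Clique number ω(G) = 5 (lower bound: χ ≥ ω).
The clique on [4, 9, 17, 20, 23] has size 5, forcing χ ≥ 5, and the coloring below uses 5 colors, so χ(G) = 5.
A valid 5-coloring: color 1: [17]; color 2: [18, 21, 23]; color 3: [0, 9, 10]; color 4: [3, 4, 5, 14]; color 5: [20].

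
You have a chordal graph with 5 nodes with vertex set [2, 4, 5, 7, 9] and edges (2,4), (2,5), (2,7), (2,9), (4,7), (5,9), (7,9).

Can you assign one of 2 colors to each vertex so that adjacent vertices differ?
The clique on vertices [2, 5, 9] has size 3 > 2, so it alone needs 3 colors.

No, G is not 2-colorable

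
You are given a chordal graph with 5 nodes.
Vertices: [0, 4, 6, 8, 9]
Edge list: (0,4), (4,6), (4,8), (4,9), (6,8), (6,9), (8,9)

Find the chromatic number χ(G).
Clique number ω(G) = 4 (lower bound: χ ≥ ω).
The clique on [4, 6, 8, 9] has size 4, forcing χ ≥ 4, and the coloring below uses 4 colors, so χ(G) = 4.
A valid 4-coloring: color 1: [4]; color 2: [0, 8]; color 3: [6]; color 4: [9].

χ(G) = 4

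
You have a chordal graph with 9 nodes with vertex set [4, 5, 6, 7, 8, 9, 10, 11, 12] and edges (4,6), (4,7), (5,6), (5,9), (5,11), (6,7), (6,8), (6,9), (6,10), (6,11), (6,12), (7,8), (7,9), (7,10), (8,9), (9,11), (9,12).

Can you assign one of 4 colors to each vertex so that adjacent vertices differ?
Yes, G is 4-colorable

A valid 4-coloring: color 1: [6]; color 2: [4, 9, 10]; color 3: [7, 11, 12]; color 4: [5, 8].
(χ(G) = 4 ≤ 4.)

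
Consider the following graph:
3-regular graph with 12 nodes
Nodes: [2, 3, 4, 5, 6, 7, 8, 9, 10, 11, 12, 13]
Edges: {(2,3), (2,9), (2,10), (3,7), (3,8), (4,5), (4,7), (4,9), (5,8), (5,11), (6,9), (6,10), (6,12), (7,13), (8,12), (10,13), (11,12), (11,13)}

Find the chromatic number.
Clique number ω(G) = 2 (lower bound: χ ≥ ω).
Odd cycle [10, 6, 12, 11, 13] needs 3 colors (χ ≥ 3).
The coloring below uses 3 colors, so χ(G) = 3.
A valid 3-coloring: color 1: [3, 4, 12, 13]; color 2: [2, 5, 6, 7]; color 3: [8, 9, 10, 11].

χ(G) = 3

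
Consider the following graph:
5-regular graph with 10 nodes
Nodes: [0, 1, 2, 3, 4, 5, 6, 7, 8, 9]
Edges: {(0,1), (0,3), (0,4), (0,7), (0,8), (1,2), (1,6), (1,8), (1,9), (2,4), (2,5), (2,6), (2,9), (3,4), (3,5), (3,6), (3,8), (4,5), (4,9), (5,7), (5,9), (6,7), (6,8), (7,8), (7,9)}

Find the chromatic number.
χ(G) = 4

Clique number ω(G) = 4 (lower bound: χ ≥ ω).
The clique on [2, 4, 5, 9] has size 4, forcing χ ≥ 4, and the coloring below uses 4 colors, so χ(G) = 4.
A valid 4-coloring: color 1: [0, 5, 6]; color 2: [2, 3, 7]; color 3: [8, 9]; color 4: [1, 4].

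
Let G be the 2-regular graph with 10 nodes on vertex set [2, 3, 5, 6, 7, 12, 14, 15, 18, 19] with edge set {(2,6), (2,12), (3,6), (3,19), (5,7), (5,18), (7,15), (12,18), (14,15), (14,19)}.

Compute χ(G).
Clique number ω(G) = 2 (lower bound: χ ≥ ω).
The graph is bipartite (no odd cycle), so 2 colors suffice: χ(G) = 2.
A valid 2-coloring: color 1: [2, 3, 7, 14, 18]; color 2: [5, 6, 12, 15, 19].

χ(G) = 2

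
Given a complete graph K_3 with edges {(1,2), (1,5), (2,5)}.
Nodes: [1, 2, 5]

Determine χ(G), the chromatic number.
χ(G) = 3

Clique number ω(G) = 3 (lower bound: χ ≥ ω).
The clique on [1, 2, 5] has size 3, forcing χ ≥ 3, and the coloring below uses 3 colors, so χ(G) = 3.
A valid 3-coloring: color 1: [5]; color 2: [2]; color 3: [1].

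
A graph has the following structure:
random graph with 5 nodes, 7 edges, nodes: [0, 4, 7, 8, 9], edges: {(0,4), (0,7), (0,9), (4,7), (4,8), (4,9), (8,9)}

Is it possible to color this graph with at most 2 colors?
The clique on vertices [4, 8, 9] has size 3 > 2, so it alone needs 3 colors.

No, G is not 2-colorable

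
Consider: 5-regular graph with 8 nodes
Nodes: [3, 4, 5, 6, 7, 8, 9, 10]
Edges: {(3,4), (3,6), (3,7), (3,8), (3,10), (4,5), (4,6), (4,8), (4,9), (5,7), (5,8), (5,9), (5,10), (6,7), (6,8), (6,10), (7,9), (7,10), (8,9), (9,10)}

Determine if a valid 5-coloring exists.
Yes, G is 5-colorable

A valid 5-coloring: color 1: [3, 9]; color 2: [4, 10]; color 3: [7, 8]; color 4: [5, 6].
(χ(G) = 4 ≤ 5.)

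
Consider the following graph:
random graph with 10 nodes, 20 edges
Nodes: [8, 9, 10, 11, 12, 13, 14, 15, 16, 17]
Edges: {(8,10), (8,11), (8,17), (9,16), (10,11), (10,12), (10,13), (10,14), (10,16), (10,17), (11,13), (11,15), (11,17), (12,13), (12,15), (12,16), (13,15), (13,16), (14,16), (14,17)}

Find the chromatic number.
Clique number ω(G) = 4 (lower bound: χ ≥ ω).
The clique on [10, 12, 13, 16] has size 4, forcing χ ≥ 4, and the coloring below uses 4 colors, so χ(G) = 4.
A valid 4-coloring: color 1: [9, 10, 15]; color 2: [13, 17]; color 3: [11, 16]; color 4: [8, 12, 14].

χ(G) = 4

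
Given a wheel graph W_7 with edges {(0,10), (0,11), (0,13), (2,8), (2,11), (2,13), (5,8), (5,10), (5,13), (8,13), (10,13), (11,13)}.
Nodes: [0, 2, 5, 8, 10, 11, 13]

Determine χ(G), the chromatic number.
χ(G) = 3

Clique number ω(G) = 3 (lower bound: χ ≥ ω).
The clique on [0, 10, 13] has size 3, forcing χ ≥ 3, and the coloring below uses 3 colors, so χ(G) = 3.
A valid 3-coloring: color 1: [13]; color 2: [8, 10, 11]; color 3: [0, 2, 5].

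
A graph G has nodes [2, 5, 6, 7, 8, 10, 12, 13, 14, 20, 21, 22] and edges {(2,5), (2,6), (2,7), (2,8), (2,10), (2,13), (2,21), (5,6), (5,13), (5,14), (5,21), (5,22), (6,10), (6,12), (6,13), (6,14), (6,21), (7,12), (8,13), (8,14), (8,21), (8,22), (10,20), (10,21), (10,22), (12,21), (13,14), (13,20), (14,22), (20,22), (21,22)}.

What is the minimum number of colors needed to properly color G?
χ(G) = 4

Clique number ω(G) = 4 (lower bound: χ ≥ ω).
The clique on [2, 5, 6, 13] has size 4, forcing χ ≥ 4, and the coloring below uses 4 colors, so χ(G) = 4.
A valid 4-coloring: color 1: [6, 7, 22]; color 2: [13, 21]; color 3: [2, 12, 14, 20]; color 4: [5, 8, 10].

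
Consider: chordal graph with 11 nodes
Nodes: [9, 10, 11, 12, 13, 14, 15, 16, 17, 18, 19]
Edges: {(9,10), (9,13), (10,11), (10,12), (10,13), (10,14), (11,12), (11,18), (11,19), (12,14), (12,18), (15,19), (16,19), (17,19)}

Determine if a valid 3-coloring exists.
A valid 3-coloring: color 1: [10, 18, 19]; color 2: [9, 11, 14, 15, 16, 17]; color 3: [12, 13].
(χ(G) = 3 ≤ 3.)

Yes, G is 3-colorable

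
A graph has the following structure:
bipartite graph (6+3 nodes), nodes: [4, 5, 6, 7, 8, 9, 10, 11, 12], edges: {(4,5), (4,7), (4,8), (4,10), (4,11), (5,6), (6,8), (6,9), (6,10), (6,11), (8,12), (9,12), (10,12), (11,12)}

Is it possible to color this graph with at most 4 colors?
Yes, G is 4-colorable

A valid 4-coloring: color 1: [4, 6, 12]; color 2: [5, 7, 8, 9, 10, 11].
(χ(G) = 2 ≤ 4.)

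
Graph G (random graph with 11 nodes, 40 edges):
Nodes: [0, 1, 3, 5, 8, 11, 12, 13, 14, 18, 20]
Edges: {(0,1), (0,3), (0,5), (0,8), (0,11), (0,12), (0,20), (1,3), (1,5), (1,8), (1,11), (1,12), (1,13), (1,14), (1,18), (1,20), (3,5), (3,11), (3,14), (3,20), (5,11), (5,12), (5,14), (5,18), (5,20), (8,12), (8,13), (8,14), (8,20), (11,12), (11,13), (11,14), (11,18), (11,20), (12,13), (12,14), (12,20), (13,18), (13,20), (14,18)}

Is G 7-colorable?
Yes, G is 7-colorable

A valid 7-coloring: color 1: [1]; color 2: [8, 11]; color 3: [5, 13]; color 4: [14, 20]; color 5: [3, 12, 18]; color 6: [0].
(χ(G) = 6 ≤ 7.)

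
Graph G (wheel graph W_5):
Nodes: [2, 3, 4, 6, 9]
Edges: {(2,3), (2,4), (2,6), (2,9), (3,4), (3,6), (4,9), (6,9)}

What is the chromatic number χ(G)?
Clique number ω(G) = 3 (lower bound: χ ≥ ω).
The clique on [2, 4, 9] has size 3, forcing χ ≥ 3, and the coloring below uses 3 colors, so χ(G) = 3.
A valid 3-coloring: color 1: [2]; color 2: [4, 6]; color 3: [3, 9].

χ(G) = 3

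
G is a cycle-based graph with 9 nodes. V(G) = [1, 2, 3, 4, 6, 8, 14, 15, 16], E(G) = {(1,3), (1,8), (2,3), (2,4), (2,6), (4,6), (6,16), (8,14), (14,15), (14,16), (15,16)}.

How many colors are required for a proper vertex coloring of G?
χ(G) = 3

Clique number ω(G) = 3 (lower bound: χ ≥ ω).
The clique on [2, 4, 6] has size 3, forcing χ ≥ 3, and the coloring below uses 3 colors, so χ(G) = 3.
A valid 3-coloring: color 1: [2, 8, 16]; color 2: [3, 6, 14]; color 3: [1, 4, 15].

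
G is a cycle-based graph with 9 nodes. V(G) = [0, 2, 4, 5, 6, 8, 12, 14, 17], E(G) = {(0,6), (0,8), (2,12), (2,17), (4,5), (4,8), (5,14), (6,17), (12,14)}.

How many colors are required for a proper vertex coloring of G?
χ(G) = 3

Clique number ω(G) = 2 (lower bound: χ ≥ ω).
Odd cycle [6, 0, 8, 4, 5, 14, 12, 2, 17] needs 3 colors (χ ≥ 3).
The coloring below uses 3 colors, so χ(G) = 3.
A valid 3-coloring: color 1: [2, 5, 6, 8]; color 2: [0, 4, 14, 17]; color 3: [12].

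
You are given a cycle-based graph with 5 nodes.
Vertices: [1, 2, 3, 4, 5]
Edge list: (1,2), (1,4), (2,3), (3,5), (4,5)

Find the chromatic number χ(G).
Clique number ω(G) = 2 (lower bound: χ ≥ ω).
Odd cycle [1, 4, 5, 3, 2] needs 3 colors (χ ≥ 3).
The coloring below uses 3 colors, so χ(G) = 3.
A valid 3-coloring: color 1: [1, 3]; color 2: [2, 4]; color 3: [5].

χ(G) = 3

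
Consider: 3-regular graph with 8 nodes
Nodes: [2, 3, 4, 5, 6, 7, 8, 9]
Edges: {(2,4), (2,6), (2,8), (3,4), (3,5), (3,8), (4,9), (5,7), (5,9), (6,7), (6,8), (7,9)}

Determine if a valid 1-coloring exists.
The clique on vertices [2, 6, 8] has size 3 > 1, so it alone needs 3 colors.

No, G is not 1-colorable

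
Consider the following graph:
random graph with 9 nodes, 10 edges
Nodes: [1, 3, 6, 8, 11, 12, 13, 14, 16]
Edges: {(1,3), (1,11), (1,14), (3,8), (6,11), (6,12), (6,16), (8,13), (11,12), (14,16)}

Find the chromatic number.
χ(G) = 3

Clique number ω(G) = 3 (lower bound: χ ≥ ω).
The clique on [6, 11, 12] has size 3, forcing χ ≥ 3, and the coloring below uses 3 colors, so χ(G) = 3.
A valid 3-coloring: color 1: [1, 6, 8]; color 2: [3, 11, 13, 16]; color 3: [12, 14].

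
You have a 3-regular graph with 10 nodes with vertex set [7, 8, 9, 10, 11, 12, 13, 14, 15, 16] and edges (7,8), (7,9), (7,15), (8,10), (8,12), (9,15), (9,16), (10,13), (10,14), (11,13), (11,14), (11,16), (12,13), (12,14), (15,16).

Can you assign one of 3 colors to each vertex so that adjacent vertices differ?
Yes, G is 3-colorable

A valid 3-coloring: color 1: [7, 10, 12, 16]; color 2: [8, 9, 11]; color 3: [13, 14, 15].
(χ(G) = 3 ≤ 3.)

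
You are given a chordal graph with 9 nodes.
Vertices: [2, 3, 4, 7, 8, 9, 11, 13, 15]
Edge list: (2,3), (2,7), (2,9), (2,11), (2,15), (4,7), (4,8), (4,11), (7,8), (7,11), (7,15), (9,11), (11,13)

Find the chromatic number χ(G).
Clique number ω(G) = 3 (lower bound: χ ≥ ω).
The clique on [4, 7, 8] has size 3, forcing χ ≥ 3, and the coloring below uses 3 colors, so χ(G) = 3.
A valid 3-coloring: color 1: [2, 4, 13]; color 2: [3, 7, 9]; color 3: [8, 11, 15].

χ(G) = 3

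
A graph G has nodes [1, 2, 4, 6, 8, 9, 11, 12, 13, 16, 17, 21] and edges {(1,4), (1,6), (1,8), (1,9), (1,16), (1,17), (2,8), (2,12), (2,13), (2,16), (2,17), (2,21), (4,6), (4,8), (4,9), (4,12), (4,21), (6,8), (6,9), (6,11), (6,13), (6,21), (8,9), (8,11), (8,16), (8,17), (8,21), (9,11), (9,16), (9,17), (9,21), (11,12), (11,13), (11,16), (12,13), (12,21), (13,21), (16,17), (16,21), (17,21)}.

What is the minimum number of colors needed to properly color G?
Clique number ω(G) = 5 (lower bound: χ ≥ ω).
The clique on [1, 8, 9, 16, 17] has size 5, forcing χ ≥ 5, and the coloring below uses 5 colors, so χ(G) = 5.
A valid 5-coloring: color 1: [1, 11, 21]; color 2: [8, 12]; color 3: [2, 9]; color 4: [4, 13, 16]; color 5: [6, 17].

χ(G) = 5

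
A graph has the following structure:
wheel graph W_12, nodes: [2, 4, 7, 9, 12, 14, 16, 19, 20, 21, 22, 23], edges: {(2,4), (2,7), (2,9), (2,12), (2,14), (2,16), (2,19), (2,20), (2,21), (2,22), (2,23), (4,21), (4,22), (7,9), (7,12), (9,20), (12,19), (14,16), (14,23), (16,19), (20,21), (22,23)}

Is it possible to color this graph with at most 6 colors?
A valid 6-coloring: color 1: [2]; color 2: [9, 12, 14, 21, 22]; color 3: [4, 7, 19, 20, 23]; color 4: [16].
(χ(G) = 4 ≤ 6.)

Yes, G is 6-colorable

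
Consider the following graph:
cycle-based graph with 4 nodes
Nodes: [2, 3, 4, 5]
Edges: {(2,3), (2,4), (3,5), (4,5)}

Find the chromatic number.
Clique number ω(G) = 2 (lower bound: χ ≥ ω).
The graph is bipartite (no odd cycle), so 2 colors suffice: χ(G) = 2.
A valid 2-coloring: color 1: [2, 5]; color 2: [3, 4].

χ(G) = 2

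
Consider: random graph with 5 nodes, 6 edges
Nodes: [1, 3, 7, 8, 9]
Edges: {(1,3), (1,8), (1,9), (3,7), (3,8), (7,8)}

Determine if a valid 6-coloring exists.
A valid 6-coloring: color 1: [1, 7]; color 2: [3, 9]; color 3: [8].
(χ(G) = 3 ≤ 6.)

Yes, G is 6-colorable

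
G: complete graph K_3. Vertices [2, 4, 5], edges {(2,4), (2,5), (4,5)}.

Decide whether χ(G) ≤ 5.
A valid 5-coloring: color 1: [4]; color 2: [2]; color 3: [5].
(χ(G) = 3 ≤ 5.)

Yes, G is 5-colorable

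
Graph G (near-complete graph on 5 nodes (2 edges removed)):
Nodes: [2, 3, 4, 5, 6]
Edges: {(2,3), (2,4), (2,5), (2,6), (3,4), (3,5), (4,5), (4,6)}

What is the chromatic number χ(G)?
Clique number ω(G) = 4 (lower bound: χ ≥ ω).
The clique on [2, 3, 4, 5] has size 4, forcing χ ≥ 4, and the coloring below uses 4 colors, so χ(G) = 4.
A valid 4-coloring: color 1: [2]; color 2: [4]; color 3: [3, 6]; color 4: [5].

χ(G) = 4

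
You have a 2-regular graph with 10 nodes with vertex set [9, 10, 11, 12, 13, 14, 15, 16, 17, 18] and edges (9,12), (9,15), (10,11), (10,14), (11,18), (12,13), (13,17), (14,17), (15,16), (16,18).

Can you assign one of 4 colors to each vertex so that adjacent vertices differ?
A valid 4-coloring: color 1: [9, 11, 13, 14, 16]; color 2: [10, 12, 15, 17, 18].
(χ(G) = 2 ≤ 4.)

Yes, G is 4-colorable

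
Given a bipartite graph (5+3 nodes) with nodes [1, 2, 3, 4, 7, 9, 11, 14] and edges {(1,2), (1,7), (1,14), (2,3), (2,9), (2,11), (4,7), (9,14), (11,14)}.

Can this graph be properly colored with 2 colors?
A valid 2-coloring: color 1: [2, 7, 14]; color 2: [1, 3, 4, 9, 11].
(χ(G) = 2 ≤ 2.)

Yes, G is 2-colorable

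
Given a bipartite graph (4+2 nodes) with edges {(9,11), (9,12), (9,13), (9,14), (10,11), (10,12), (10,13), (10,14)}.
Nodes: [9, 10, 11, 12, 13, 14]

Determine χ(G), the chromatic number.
χ(G) = 2

Clique number ω(G) = 2 (lower bound: χ ≥ ω).
The graph is bipartite (no odd cycle), so 2 colors suffice: χ(G) = 2.
A valid 2-coloring: color 1: [9, 10]; color 2: [11, 12, 13, 14].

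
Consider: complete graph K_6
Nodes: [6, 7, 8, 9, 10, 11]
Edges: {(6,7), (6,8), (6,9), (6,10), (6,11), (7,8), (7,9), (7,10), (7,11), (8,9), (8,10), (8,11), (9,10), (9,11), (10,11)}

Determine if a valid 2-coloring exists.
The clique on vertices [6, 7, 8, 9, 10, 11] has size 6 > 2, so it alone needs 6 colors.

No, G is not 2-colorable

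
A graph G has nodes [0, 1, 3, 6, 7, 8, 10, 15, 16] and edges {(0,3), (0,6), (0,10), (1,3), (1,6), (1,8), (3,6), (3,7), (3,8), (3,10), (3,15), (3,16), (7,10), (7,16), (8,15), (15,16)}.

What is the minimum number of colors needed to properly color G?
χ(G) = 3

Clique number ω(G) = 3 (lower bound: χ ≥ ω).
The clique on [0, 3, 10] has size 3, forcing χ ≥ 3, and the coloring below uses 3 colors, so χ(G) = 3.
A valid 3-coloring: color 1: [3]; color 2: [6, 8, 10, 16]; color 3: [0, 1, 7, 15].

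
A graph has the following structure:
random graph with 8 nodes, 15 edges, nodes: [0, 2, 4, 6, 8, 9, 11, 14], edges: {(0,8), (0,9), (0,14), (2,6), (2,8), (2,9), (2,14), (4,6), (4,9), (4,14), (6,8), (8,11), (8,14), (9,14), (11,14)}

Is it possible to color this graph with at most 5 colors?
A valid 5-coloring: color 1: [6, 14]; color 2: [8, 9]; color 3: [0, 2, 4, 11].
(χ(G) = 3 ≤ 5.)

Yes, G is 5-colorable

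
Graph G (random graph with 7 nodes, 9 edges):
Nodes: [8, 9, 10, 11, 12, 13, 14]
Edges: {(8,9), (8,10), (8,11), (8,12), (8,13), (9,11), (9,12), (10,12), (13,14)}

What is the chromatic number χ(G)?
Clique number ω(G) = 3 (lower bound: χ ≥ ω).
The clique on [8, 9, 11] has size 3, forcing χ ≥ 3, and the coloring below uses 3 colors, so χ(G) = 3.
A valid 3-coloring: color 1: [8, 14]; color 2: [11, 12, 13]; color 3: [9, 10].

χ(G) = 3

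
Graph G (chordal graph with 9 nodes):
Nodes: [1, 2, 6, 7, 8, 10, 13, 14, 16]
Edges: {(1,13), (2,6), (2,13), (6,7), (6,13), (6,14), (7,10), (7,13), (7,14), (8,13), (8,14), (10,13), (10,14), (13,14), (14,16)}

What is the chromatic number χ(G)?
χ(G) = 4

Clique number ω(G) = 4 (lower bound: χ ≥ ω).
The clique on [7, 10, 13, 14] has size 4, forcing χ ≥ 4, and the coloring below uses 4 colors, so χ(G) = 4.
A valid 4-coloring: color 1: [13, 16]; color 2: [1, 2, 14]; color 3: [7, 8]; color 4: [6, 10].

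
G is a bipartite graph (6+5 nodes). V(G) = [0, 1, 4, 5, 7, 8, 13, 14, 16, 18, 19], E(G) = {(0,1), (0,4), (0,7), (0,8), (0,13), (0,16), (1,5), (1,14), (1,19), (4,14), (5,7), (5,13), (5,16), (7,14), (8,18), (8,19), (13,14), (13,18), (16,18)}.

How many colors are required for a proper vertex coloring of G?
Clique number ω(G) = 2 (lower bound: χ ≥ ω).
The graph is bipartite (no odd cycle), so 2 colors suffice: χ(G) = 2.
A valid 2-coloring: color 1: [0, 5, 14, 18, 19]; color 2: [1, 4, 7, 8, 13, 16].

χ(G) = 2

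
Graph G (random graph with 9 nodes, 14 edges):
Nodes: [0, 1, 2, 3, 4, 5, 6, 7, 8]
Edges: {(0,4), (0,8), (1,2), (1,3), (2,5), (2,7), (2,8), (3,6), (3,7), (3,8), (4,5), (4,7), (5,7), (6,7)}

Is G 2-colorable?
The clique on vertices [3, 6, 7] has size 3 > 2, so it alone needs 3 colors.

No, G is not 2-colorable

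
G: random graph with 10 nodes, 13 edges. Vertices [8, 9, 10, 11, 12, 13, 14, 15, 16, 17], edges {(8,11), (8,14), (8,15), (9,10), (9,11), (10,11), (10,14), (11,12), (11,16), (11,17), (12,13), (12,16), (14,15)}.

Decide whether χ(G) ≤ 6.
A valid 6-coloring: color 1: [11, 13, 14]; color 2: [8, 10, 12, 17]; color 3: [9, 15, 16].
(χ(G) = 3 ≤ 6.)

Yes, G is 6-colorable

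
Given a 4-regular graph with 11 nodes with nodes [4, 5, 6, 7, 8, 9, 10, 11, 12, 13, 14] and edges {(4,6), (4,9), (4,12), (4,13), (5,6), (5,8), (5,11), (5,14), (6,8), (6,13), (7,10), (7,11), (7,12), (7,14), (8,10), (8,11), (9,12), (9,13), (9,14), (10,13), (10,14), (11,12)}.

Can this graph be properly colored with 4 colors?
A valid 4-coloring: color 1: [4, 5, 10]; color 2: [8, 12, 13, 14]; color 3: [6, 9, 11]; color 4: [7].
(χ(G) = 3 ≤ 4.)

Yes, G is 4-colorable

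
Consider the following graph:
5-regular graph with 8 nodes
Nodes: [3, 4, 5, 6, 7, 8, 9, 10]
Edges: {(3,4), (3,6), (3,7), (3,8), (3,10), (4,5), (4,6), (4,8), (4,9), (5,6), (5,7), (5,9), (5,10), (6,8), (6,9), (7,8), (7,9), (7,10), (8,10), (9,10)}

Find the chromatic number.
Clique number ω(G) = 4 (lower bound: χ ≥ ω).
The clique on [5, 7, 9, 10] has size 4, forcing χ ≥ 4, and the coloring below uses 4 colors, so χ(G) = 4.
A valid 4-coloring: color 1: [6, 7]; color 2: [4, 10]; color 3: [3, 9]; color 4: [5, 8].

χ(G) = 4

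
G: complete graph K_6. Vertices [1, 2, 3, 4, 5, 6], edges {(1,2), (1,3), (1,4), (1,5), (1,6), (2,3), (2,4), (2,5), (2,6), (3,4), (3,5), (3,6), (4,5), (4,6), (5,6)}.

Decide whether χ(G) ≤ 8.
Yes, G is 8-colorable

A valid 8-coloring: color 1: [4]; color 2: [1]; color 3: [5]; color 4: [2]; color 5: [6]; color 6: [3].
(χ(G) = 6 ≤ 8.)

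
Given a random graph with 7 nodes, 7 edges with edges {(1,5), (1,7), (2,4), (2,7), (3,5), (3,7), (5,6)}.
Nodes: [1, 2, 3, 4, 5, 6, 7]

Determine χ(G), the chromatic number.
Clique number ω(G) = 2 (lower bound: χ ≥ ω).
The graph is bipartite (no odd cycle), so 2 colors suffice: χ(G) = 2.
A valid 2-coloring: color 1: [4, 5, 7]; color 2: [1, 2, 3, 6].

χ(G) = 2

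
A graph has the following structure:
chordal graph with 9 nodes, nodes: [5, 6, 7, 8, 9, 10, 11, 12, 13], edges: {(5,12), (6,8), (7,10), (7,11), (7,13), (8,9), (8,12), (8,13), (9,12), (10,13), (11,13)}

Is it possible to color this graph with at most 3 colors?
A valid 3-coloring: color 1: [5, 7, 8]; color 2: [6, 12, 13]; color 3: [9, 10, 11].
(χ(G) = 3 ≤ 3.)

Yes, G is 3-colorable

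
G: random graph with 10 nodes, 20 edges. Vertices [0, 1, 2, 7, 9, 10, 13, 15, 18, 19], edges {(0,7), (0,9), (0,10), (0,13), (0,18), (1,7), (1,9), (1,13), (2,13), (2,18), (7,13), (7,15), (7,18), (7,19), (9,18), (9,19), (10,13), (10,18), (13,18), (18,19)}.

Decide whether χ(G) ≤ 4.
A valid 4-coloring: color 1: [1, 15, 18]; color 2: [2, 7, 9, 10]; color 3: [13, 19]; color 4: [0].
(χ(G) = 4 ≤ 4.)

Yes, G is 4-colorable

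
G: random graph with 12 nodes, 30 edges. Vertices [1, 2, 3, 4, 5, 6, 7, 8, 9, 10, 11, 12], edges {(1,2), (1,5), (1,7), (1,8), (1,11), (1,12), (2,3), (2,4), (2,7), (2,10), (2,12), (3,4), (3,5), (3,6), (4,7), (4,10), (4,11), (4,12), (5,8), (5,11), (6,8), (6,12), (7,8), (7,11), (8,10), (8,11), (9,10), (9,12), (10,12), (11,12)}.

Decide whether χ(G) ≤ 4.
A valid 4-coloring: color 1: [3, 8, 12]; color 2: [2, 6, 9, 11]; color 3: [1, 4]; color 4: [5, 7, 10].
(χ(G) = 4 ≤ 4.)

Yes, G is 4-colorable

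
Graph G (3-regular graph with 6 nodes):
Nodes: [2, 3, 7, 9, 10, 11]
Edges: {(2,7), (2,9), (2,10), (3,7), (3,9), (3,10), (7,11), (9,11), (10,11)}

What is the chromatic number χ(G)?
Clique number ω(G) = 2 (lower bound: χ ≥ ω).
The graph is bipartite (no odd cycle), so 2 colors suffice: χ(G) = 2.
A valid 2-coloring: color 1: [7, 9, 10]; color 2: [2, 3, 11].

χ(G) = 2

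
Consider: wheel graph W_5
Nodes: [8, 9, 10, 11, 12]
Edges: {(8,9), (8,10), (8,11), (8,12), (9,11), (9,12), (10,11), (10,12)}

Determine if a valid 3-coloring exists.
Yes, G is 3-colorable

A valid 3-coloring: color 1: [8]; color 2: [11, 12]; color 3: [9, 10].
(χ(G) = 3 ≤ 3.)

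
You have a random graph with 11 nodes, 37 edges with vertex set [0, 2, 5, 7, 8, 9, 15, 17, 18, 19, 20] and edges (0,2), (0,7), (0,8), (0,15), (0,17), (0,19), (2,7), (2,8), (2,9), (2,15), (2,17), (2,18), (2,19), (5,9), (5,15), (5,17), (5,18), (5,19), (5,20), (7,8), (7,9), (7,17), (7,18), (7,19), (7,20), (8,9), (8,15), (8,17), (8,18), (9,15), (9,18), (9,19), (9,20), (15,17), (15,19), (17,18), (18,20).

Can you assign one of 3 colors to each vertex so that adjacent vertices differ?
No, G is not 3-colorable

The clique on vertices [0, 2, 8, 15, 17] has size 5 > 3, so it alone needs 5 colors.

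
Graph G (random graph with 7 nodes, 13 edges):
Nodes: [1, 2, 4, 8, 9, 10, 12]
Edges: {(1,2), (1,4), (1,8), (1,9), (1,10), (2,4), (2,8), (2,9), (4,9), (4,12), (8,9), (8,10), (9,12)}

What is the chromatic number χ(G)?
χ(G) = 4

Clique number ω(G) = 4 (lower bound: χ ≥ ω).
The clique on [1, 2, 8, 9] has size 4, forcing χ ≥ 4, and the coloring below uses 4 colors, so χ(G) = 4.
A valid 4-coloring: color 1: [1, 12]; color 2: [9, 10]; color 3: [4, 8]; color 4: [2].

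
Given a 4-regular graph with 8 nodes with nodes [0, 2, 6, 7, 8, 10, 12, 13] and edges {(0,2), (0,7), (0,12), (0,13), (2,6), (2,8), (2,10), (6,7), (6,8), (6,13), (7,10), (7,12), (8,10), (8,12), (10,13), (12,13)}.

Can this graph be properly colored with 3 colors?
Yes, G is 3-colorable

A valid 3-coloring: color 1: [2, 7, 13]; color 2: [6, 10, 12]; color 3: [0, 8].
(χ(G) = 3 ≤ 3.)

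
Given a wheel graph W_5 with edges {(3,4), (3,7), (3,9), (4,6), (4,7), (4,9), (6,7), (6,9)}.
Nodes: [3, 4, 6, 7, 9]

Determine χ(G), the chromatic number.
χ(G) = 3

Clique number ω(G) = 3 (lower bound: χ ≥ ω).
The clique on [3, 4, 9] has size 3, forcing χ ≥ 3, and the coloring below uses 3 colors, so χ(G) = 3.
A valid 3-coloring: color 1: [4]; color 2: [7, 9]; color 3: [3, 6].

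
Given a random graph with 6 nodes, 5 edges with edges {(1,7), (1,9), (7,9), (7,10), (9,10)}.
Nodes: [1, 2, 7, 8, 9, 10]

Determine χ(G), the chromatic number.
Clique number ω(G) = 3 (lower bound: χ ≥ ω).
The clique on [1, 7, 9] has size 3, forcing χ ≥ 3, and the coloring below uses 3 colors, so χ(G) = 3.
A valid 3-coloring: color 1: [2, 7, 8]; color 2: [9]; color 3: [1, 10].

χ(G) = 3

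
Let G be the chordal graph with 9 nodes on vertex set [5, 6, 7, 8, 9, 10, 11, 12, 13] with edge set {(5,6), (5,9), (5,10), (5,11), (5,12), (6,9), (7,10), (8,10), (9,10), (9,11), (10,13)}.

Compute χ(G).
χ(G) = 3

Clique number ω(G) = 3 (lower bound: χ ≥ ω).
The clique on [5, 9, 10] has size 3, forcing χ ≥ 3, and the coloring below uses 3 colors, so χ(G) = 3.
A valid 3-coloring: color 1: [6, 10, 11, 12]; color 2: [5, 7, 8, 13]; color 3: [9].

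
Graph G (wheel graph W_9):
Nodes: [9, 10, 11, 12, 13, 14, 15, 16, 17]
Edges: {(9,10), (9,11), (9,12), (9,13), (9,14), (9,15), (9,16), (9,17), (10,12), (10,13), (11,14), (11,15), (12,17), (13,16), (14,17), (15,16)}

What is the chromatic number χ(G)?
Clique number ω(G) = 3 (lower bound: χ ≥ ω).
The clique on [9, 10, 12] has size 3, forcing χ ≥ 3, and the coloring below uses 3 colors, so χ(G) = 3.
A valid 3-coloring: color 1: [9]; color 2: [12, 13, 14, 15]; color 3: [10, 11, 16, 17].

χ(G) = 3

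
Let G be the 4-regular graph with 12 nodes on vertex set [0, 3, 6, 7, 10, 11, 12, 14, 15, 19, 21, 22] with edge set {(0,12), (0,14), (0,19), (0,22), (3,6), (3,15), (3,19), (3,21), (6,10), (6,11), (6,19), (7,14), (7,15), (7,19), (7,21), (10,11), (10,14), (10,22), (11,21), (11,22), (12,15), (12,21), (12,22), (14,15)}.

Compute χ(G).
χ(G) = 3

Clique number ω(G) = 3 (lower bound: χ ≥ ω).
The clique on [0, 12, 22] has size 3, forcing χ ≥ 3, and the coloring below uses 3 colors, so χ(G) = 3.
A valid 3-coloring: color 1: [11, 12, 14, 19]; color 2: [0, 3, 7, 10]; color 3: [6, 15, 21, 22].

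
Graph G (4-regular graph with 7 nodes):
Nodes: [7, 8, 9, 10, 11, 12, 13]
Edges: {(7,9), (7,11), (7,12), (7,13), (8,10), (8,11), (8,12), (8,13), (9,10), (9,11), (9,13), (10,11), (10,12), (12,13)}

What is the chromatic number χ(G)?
χ(G) = 4

Clique number ω(G) = 3 (lower bound: χ ≥ ω).
Suppose a proper 3-coloring c exists. The clique [7, 9, 11] takes 3 distinct colors; by symmetry let c(7) = 1, c(9) = 2, c(11) = 3.
- Vertex 10: neighbors [9, 11] already have colors [2, 3] ⇒ c(10) = 1.
- Vertex 8: neighbors [10, 11] already have colors [1, 3] ⇒ c(8) = 2.
- Vertex 12: neighbors [7, 8] already have colors [1, 2] ⇒ c(12) = 3.
- Vertex 13: neighbors [7, 8, 12] already have colors [1, 2, 3] — all 3 colors blocked. Contradiction.
The forced assignments end in a contradiction, so G has no proper 3-coloring (χ ≥ 4).
The coloring below uses 4 colors, so χ(G) = 4.
A valid 4-coloring: color 1: [7, 10]; color 2: [11, 13]; color 3: [8, 9]; color 4: [12].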